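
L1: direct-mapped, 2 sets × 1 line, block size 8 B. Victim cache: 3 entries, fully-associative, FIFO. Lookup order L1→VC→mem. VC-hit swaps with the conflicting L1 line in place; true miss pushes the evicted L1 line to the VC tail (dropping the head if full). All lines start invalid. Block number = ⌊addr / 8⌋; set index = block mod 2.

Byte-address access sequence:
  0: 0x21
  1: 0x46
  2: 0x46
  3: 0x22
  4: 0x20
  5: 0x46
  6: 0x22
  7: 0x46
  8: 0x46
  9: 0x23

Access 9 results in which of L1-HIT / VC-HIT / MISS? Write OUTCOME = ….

OUTCOME = VC-HIT

#0 0x21→b4/s0 MISS; vc=[]
#1 0x46→b8/s0 MISS; vc=[4]
#2 0x46→b8/s0 L1-HIT; vc=[4]
#3 0x22→b4/s0 VC-HIT; vc=[8]
#4 0x20→b4/s0 L1-HIT; vc=[8]
#5 0x46→b8/s0 VC-HIT; vc=[4]
#6 0x22→b4/s0 VC-HIT; vc=[8]
#7 0x46→b8/s0 VC-HIT; vc=[4]
#8 0x46→b8/s0 L1-HIT; vc=[4]
#9 0x23→b4/s0 VC-HIT; vc=[8]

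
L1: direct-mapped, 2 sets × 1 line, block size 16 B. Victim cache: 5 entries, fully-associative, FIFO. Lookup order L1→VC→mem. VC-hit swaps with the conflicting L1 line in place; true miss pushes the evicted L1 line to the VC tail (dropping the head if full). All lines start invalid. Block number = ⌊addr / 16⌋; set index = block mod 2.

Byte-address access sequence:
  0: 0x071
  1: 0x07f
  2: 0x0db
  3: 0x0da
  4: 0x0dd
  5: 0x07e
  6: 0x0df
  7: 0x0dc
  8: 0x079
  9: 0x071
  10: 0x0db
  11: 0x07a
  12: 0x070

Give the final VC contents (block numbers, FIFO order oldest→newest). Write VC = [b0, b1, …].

VC = [13]

  [0] addr=0x71 blk=7 s=1: MISS | VC []
  [1] addr=0x7f blk=7 s=1: L1-HIT | VC []
  [2] addr=0xdb blk=13 s=1: MISS | VC [7]
  [3] addr=0xda blk=13 s=1: L1-HIT | VC [7]
  [4] addr=0xdd blk=13 s=1: L1-HIT | VC [7]
  [5] addr=0x7e blk=7 s=1: VC-HIT | VC [13]
  [6] addr=0xdf blk=13 s=1: VC-HIT | VC [7]
  [7] addr=0xdc blk=13 s=1: L1-HIT | VC [7]
  [8] addr=0x79 blk=7 s=1: VC-HIT | VC [13]
  [9] addr=0x71 blk=7 s=1: L1-HIT | VC [13]
  [10] addr=0xdb blk=13 s=1: VC-HIT | VC [7]
  [11] addr=0x7a blk=7 s=1: VC-HIT | VC [13]
  [12] addr=0x70 blk=7 s=1: L1-HIT | VC [13]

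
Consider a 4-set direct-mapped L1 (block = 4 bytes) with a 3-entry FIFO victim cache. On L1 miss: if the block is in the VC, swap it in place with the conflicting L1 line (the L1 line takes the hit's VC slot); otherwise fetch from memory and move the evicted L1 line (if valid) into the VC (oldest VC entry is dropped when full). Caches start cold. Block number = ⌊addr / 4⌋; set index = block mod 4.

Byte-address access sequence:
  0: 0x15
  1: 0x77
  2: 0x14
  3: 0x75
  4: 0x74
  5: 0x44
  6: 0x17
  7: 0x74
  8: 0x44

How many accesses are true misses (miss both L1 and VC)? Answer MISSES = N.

MISSES = 3

  [0] addr=0x15 blk=5 s=1: MISS | VC []
  [1] addr=0x77 blk=29 s=1: MISS | VC [5]
  [2] addr=0x14 blk=5 s=1: VC-HIT | VC [29]
  [3] addr=0x75 blk=29 s=1: VC-HIT | VC [5]
  [4] addr=0x74 blk=29 s=1: L1-HIT | VC [5]
  [5] addr=0x44 blk=17 s=1: MISS | VC [5, 29]
  [6] addr=0x17 blk=5 s=1: VC-HIT | VC [17, 29]
  [7] addr=0x74 blk=29 s=1: VC-HIT | VC [17, 5]
  [8] addr=0x44 blk=17 s=1: VC-HIT | VC [29, 5]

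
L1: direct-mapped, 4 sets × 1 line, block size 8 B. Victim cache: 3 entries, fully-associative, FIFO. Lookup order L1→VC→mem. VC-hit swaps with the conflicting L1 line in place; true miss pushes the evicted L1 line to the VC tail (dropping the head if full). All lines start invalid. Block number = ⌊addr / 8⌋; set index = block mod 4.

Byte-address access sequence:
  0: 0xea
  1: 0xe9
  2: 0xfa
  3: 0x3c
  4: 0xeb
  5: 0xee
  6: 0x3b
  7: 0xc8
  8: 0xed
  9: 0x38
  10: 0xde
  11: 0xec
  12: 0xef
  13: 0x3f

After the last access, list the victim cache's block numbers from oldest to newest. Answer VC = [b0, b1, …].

0: 0xea (blk 29, set 1) → MISS  vc=[]
1: 0xe9 (blk 29, set 1) → L1-HIT  vc=[]
2: 0xfa (blk 31, set 3) → MISS  vc=[]
3: 0x3c (blk 7, set 3) → MISS  vc=[31]
4: 0xeb (blk 29, set 1) → L1-HIT  vc=[31]
5: 0xee (blk 29, set 1) → L1-HIT  vc=[31]
6: 0x3b (blk 7, set 3) → L1-HIT  vc=[31]
7: 0xc8 (blk 25, set 1) → MISS  vc=[31, 29]
8: 0xed (blk 29, set 1) → VC-HIT  vc=[31, 25]
9: 0x38 (blk 7, set 3) → L1-HIT  vc=[31, 25]
10: 0xde (blk 27, set 3) → MISS  vc=[31, 25, 7]
11: 0xec (blk 29, set 1) → L1-HIT  vc=[31, 25, 7]
12: 0xef (blk 29, set 1) → L1-HIT  vc=[31, 25, 7]
13: 0x3f (blk 7, set 3) → VC-HIT  vc=[31, 25, 27]

VC = [31, 25, 27]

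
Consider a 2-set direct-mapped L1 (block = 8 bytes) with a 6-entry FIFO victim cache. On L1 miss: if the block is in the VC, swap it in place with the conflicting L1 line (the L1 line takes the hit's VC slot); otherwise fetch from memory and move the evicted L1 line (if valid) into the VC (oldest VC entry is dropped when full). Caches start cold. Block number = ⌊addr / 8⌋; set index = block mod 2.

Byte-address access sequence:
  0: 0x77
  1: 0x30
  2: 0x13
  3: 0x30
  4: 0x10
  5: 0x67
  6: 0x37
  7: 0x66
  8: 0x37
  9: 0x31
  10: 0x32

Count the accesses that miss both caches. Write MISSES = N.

MISSES = 4

0: 0x77 (blk 14, set 0) → MISS  vc=[]
1: 0x30 (blk 6, set 0) → MISS  vc=[14]
2: 0x13 (blk 2, set 0) → MISS  vc=[14, 6]
3: 0x30 (blk 6, set 0) → VC-HIT  vc=[14, 2]
4: 0x10 (blk 2, set 0) → VC-HIT  vc=[14, 6]
5: 0x67 (blk 12, set 0) → MISS  vc=[14, 6, 2]
6: 0x37 (blk 6, set 0) → VC-HIT  vc=[14, 12, 2]
7: 0x66 (blk 12, set 0) → VC-HIT  vc=[14, 6, 2]
8: 0x37 (blk 6, set 0) → VC-HIT  vc=[14, 12, 2]
9: 0x31 (blk 6, set 0) → L1-HIT  vc=[14, 12, 2]
10: 0x32 (blk 6, set 0) → L1-HIT  vc=[14, 12, 2]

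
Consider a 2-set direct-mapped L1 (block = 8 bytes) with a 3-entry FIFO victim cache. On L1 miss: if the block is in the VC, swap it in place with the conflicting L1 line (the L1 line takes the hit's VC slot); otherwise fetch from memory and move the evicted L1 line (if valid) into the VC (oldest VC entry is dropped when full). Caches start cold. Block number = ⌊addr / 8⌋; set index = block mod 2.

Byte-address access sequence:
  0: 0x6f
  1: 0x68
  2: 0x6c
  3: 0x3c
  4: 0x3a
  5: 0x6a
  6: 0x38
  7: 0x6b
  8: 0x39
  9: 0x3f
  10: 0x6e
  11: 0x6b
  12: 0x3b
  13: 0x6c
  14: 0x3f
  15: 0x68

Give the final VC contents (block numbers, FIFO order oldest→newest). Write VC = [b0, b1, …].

0: 0x6f (blk 13, set 1) → MISS  vc=[]
1: 0x68 (blk 13, set 1) → L1-HIT  vc=[]
2: 0x6c (blk 13, set 1) → L1-HIT  vc=[]
3: 0x3c (blk 7, set 1) → MISS  vc=[13]
4: 0x3a (blk 7, set 1) → L1-HIT  vc=[13]
5: 0x6a (blk 13, set 1) → VC-HIT  vc=[7]
6: 0x38 (blk 7, set 1) → VC-HIT  vc=[13]
7: 0x6b (blk 13, set 1) → VC-HIT  vc=[7]
8: 0x39 (blk 7, set 1) → VC-HIT  vc=[13]
9: 0x3f (blk 7, set 1) → L1-HIT  vc=[13]
10: 0x6e (blk 13, set 1) → VC-HIT  vc=[7]
11: 0x6b (blk 13, set 1) → L1-HIT  vc=[7]
12: 0x3b (blk 7, set 1) → VC-HIT  vc=[13]
13: 0x6c (blk 13, set 1) → VC-HIT  vc=[7]
14: 0x3f (blk 7, set 1) → VC-HIT  vc=[13]
15: 0x68 (blk 13, set 1) → VC-HIT  vc=[7]

VC = [7]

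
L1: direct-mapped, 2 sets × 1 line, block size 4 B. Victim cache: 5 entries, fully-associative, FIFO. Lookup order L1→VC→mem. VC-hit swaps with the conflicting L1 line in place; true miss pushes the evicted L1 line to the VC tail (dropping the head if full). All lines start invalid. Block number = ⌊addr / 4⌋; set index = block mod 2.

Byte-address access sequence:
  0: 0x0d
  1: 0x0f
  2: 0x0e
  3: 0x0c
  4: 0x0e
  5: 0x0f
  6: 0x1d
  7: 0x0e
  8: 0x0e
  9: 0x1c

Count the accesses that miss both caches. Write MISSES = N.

MISSES = 2

  [0] addr=0xd blk=3 s=1: MISS | VC []
  [1] addr=0xf blk=3 s=1: L1-HIT | VC []
  [2] addr=0xe blk=3 s=1: L1-HIT | VC []
  [3] addr=0xc blk=3 s=1: L1-HIT | VC []
  [4] addr=0xe blk=3 s=1: L1-HIT | VC []
  [5] addr=0xf blk=3 s=1: L1-HIT | VC []
  [6] addr=0x1d blk=7 s=1: MISS | VC [3]
  [7] addr=0xe blk=3 s=1: VC-HIT | VC [7]
  [8] addr=0xe blk=3 s=1: L1-HIT | VC [7]
  [9] addr=0x1c blk=7 s=1: VC-HIT | VC [3]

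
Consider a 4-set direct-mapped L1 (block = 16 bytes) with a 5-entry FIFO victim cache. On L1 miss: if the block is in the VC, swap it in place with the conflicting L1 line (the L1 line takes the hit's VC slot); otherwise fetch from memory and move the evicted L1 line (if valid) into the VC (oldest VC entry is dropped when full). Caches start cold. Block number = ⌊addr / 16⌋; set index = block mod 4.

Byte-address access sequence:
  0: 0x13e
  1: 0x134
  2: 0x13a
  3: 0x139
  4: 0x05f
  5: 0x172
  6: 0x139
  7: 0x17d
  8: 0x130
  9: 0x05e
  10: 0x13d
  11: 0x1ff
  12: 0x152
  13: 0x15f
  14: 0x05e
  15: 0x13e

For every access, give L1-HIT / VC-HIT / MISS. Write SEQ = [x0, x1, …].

0: 0x13e (blk 19, set 3) → MISS  vc=[]
1: 0x134 (blk 19, set 3) → L1-HIT  vc=[]
2: 0x13a (blk 19, set 3) → L1-HIT  vc=[]
3: 0x139 (blk 19, set 3) → L1-HIT  vc=[]
4: 0x5f (blk 5, set 1) → MISS  vc=[]
5: 0x172 (blk 23, set 3) → MISS  vc=[19]
6: 0x139 (blk 19, set 3) → VC-HIT  vc=[23]
7: 0x17d (blk 23, set 3) → VC-HIT  vc=[19]
8: 0x130 (blk 19, set 3) → VC-HIT  vc=[23]
9: 0x5e (blk 5, set 1) → L1-HIT  vc=[23]
10: 0x13d (blk 19, set 3) → L1-HIT  vc=[23]
11: 0x1ff (blk 31, set 3) → MISS  vc=[23, 19]
12: 0x152 (blk 21, set 1) → MISS  vc=[23, 19, 5]
13: 0x15f (blk 21, set 1) → L1-HIT  vc=[23, 19, 5]
14: 0x5e (blk 5, set 1) → VC-HIT  vc=[23, 19, 21]
15: 0x13e (blk 19, set 3) → VC-HIT  vc=[23, 31, 21]

SEQ = [MISS, L1-HIT, L1-HIT, L1-HIT, MISS, MISS, VC-HIT, VC-HIT, VC-HIT, L1-HIT, L1-HIT, MISS, MISS, L1-HIT, VC-HIT, VC-HIT]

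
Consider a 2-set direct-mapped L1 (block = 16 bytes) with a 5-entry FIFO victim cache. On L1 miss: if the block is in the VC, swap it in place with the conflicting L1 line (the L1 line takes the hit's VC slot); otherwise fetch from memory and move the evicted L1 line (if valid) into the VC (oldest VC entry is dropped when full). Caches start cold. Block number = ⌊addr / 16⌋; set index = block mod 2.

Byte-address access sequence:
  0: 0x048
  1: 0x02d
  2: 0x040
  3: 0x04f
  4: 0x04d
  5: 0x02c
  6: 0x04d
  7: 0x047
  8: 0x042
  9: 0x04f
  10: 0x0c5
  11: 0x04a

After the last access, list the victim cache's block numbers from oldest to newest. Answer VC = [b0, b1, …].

#0 0x48→b4/s0 MISS; vc=[]
#1 0x2d→b2/s0 MISS; vc=[4]
#2 0x40→b4/s0 VC-HIT; vc=[2]
#3 0x4f→b4/s0 L1-HIT; vc=[2]
#4 0x4d→b4/s0 L1-HIT; vc=[2]
#5 0x2c→b2/s0 VC-HIT; vc=[4]
#6 0x4d→b4/s0 VC-HIT; vc=[2]
#7 0x47→b4/s0 L1-HIT; vc=[2]
#8 0x42→b4/s0 L1-HIT; vc=[2]
#9 0x4f→b4/s0 L1-HIT; vc=[2]
#10 0xc5→b12/s0 MISS; vc=[2,4]
#11 0x4a→b4/s0 VC-HIT; vc=[2,12]

VC = [2, 12]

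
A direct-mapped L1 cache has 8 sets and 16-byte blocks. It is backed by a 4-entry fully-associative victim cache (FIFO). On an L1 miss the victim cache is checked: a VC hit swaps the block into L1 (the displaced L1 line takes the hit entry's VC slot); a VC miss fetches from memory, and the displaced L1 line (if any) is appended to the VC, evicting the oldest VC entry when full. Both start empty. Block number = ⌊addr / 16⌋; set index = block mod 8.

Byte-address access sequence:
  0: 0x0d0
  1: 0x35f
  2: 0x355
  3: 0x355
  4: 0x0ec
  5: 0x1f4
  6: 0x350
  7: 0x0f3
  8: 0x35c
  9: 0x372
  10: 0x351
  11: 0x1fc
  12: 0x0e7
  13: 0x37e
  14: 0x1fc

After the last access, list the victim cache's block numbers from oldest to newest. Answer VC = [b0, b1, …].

VC = [13, 55, 15]

#0 0xd0→b13/s5 MISS; vc=[]
#1 0x35f→b53/s5 MISS; vc=[13]
#2 0x355→b53/s5 L1-HIT; vc=[13]
#3 0x355→b53/s5 L1-HIT; vc=[13]
#4 0xec→b14/s6 MISS; vc=[13]
#5 0x1f4→b31/s7 MISS; vc=[13]
#6 0x350→b53/s5 L1-HIT; vc=[13]
#7 0xf3→b15/s7 MISS; vc=[13,31]
#8 0x35c→b53/s5 L1-HIT; vc=[13,31]
#9 0x372→b55/s7 MISS; vc=[13,31,15]
#10 0x351→b53/s5 L1-HIT; vc=[13,31,15]
#11 0x1fc→b31/s7 VC-HIT; vc=[13,55,15]
#12 0xe7→b14/s6 L1-HIT; vc=[13,55,15]
#13 0x37e→b55/s7 VC-HIT; vc=[13,31,15]
#14 0x1fc→b31/s7 VC-HIT; vc=[13,55,15]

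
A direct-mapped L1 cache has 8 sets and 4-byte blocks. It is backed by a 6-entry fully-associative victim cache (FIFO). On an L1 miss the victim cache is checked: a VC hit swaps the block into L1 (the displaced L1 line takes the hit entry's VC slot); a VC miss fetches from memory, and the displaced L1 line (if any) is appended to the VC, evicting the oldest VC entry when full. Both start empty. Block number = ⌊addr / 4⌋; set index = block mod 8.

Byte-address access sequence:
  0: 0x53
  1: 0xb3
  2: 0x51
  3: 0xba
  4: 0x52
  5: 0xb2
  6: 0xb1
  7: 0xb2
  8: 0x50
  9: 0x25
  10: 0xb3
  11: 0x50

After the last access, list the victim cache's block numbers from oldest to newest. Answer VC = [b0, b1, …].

VC = [44]

  [0] addr=0x53 blk=20 s=4: MISS | VC []
  [1] addr=0xb3 blk=44 s=4: MISS | VC [20]
  [2] addr=0x51 blk=20 s=4: VC-HIT | VC [44]
  [3] addr=0xba blk=46 s=6: MISS | VC [44]
  [4] addr=0x52 blk=20 s=4: L1-HIT | VC [44]
  [5] addr=0xb2 blk=44 s=4: VC-HIT | VC [20]
  [6] addr=0xb1 blk=44 s=4: L1-HIT | VC [20]
  [7] addr=0xb2 blk=44 s=4: L1-HIT | VC [20]
  [8] addr=0x50 blk=20 s=4: VC-HIT | VC [44]
  [9] addr=0x25 blk=9 s=1: MISS | VC [44]
  [10] addr=0xb3 blk=44 s=4: VC-HIT | VC [20]
  [11] addr=0x50 blk=20 s=4: VC-HIT | VC [44]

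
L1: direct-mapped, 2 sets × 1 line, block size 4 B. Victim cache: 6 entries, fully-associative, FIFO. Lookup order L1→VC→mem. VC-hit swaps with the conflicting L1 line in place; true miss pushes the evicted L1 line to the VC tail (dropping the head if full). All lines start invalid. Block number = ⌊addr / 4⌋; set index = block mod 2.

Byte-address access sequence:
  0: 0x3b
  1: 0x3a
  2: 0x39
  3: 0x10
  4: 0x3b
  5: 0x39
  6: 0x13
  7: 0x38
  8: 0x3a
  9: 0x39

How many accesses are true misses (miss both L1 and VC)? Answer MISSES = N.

MISSES = 2

  [0] addr=0x3b blk=14 s=0: MISS | VC []
  [1] addr=0x3a blk=14 s=0: L1-HIT | VC []
  [2] addr=0x39 blk=14 s=0: L1-HIT | VC []
  [3] addr=0x10 blk=4 s=0: MISS | VC [14]
  [4] addr=0x3b blk=14 s=0: VC-HIT | VC [4]
  [5] addr=0x39 blk=14 s=0: L1-HIT | VC [4]
  [6] addr=0x13 blk=4 s=0: VC-HIT | VC [14]
  [7] addr=0x38 blk=14 s=0: VC-HIT | VC [4]
  [8] addr=0x3a blk=14 s=0: L1-HIT | VC [4]
  [9] addr=0x39 blk=14 s=0: L1-HIT | VC [4]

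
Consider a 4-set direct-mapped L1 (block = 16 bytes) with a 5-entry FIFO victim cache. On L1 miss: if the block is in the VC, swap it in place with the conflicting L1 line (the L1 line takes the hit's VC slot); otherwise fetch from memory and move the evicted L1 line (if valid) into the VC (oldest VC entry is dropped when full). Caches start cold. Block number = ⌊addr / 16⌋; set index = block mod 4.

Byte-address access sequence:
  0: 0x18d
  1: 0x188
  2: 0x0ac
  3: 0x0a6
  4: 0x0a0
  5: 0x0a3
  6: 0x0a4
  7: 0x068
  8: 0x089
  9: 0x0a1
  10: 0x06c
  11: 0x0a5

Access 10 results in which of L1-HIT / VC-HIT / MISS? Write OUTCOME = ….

OUTCOME = VC-HIT

  [0] addr=0x18d blk=24 s=0: MISS | VC []
  [1] addr=0x188 blk=24 s=0: L1-HIT | VC []
  [2] addr=0xac blk=10 s=2: MISS | VC []
  [3] addr=0xa6 blk=10 s=2: L1-HIT | VC []
  [4] addr=0xa0 blk=10 s=2: L1-HIT | VC []
  [5] addr=0xa3 blk=10 s=2: L1-HIT | VC []
  [6] addr=0xa4 blk=10 s=2: L1-HIT | VC []
  [7] addr=0x68 blk=6 s=2: MISS | VC [10]
  [8] addr=0x89 blk=8 s=0: MISS | VC [10, 24]
  [9] addr=0xa1 blk=10 s=2: VC-HIT | VC [6, 24]
  [10] addr=0x6c blk=6 s=2: VC-HIT | VC [10, 24]
  [11] addr=0xa5 blk=10 s=2: VC-HIT | VC [6, 24]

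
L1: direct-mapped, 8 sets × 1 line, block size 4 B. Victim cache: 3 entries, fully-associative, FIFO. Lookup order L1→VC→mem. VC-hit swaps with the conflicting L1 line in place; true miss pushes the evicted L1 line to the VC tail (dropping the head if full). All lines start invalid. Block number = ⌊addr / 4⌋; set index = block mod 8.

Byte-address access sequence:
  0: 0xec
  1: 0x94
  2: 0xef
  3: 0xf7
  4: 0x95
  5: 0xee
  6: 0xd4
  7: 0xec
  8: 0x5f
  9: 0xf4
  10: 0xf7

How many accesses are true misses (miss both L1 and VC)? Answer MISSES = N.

MISSES = 5

  [0] addr=0xec blk=59 s=3: MISS | VC []
  [1] addr=0x94 blk=37 s=5: MISS | VC []
  [2] addr=0xef blk=59 s=3: L1-HIT | VC []
  [3] addr=0xf7 blk=61 s=5: MISS | VC [37]
  [4] addr=0x95 blk=37 s=5: VC-HIT | VC [61]
  [5] addr=0xee blk=59 s=3: L1-HIT | VC [61]
  [6] addr=0xd4 blk=53 s=5: MISS | VC [61, 37]
  [7] addr=0xec blk=59 s=3: L1-HIT | VC [61, 37]
  [8] addr=0x5f blk=23 s=7: MISS | VC [61, 37]
  [9] addr=0xf4 blk=61 s=5: VC-HIT | VC [53, 37]
  [10] addr=0xf7 blk=61 s=5: L1-HIT | VC [53, 37]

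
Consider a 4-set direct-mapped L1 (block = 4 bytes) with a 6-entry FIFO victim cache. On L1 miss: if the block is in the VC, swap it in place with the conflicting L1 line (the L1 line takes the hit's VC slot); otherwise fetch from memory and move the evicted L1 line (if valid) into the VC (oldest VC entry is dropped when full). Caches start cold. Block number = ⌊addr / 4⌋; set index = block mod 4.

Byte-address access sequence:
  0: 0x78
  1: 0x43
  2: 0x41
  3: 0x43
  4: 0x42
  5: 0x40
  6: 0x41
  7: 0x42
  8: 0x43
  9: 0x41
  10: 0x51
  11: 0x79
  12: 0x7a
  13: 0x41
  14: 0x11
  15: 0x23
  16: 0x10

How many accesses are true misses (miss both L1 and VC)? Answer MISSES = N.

0: 0x78 (blk 30, set 2) → MISS  vc=[]
1: 0x43 (blk 16, set 0) → MISS  vc=[]
2: 0x41 (blk 16, set 0) → L1-HIT  vc=[]
3: 0x43 (blk 16, set 0) → L1-HIT  vc=[]
4: 0x42 (blk 16, set 0) → L1-HIT  vc=[]
5: 0x40 (blk 16, set 0) → L1-HIT  vc=[]
6: 0x41 (blk 16, set 0) → L1-HIT  vc=[]
7: 0x42 (blk 16, set 0) → L1-HIT  vc=[]
8: 0x43 (blk 16, set 0) → L1-HIT  vc=[]
9: 0x41 (blk 16, set 0) → L1-HIT  vc=[]
10: 0x51 (blk 20, set 0) → MISS  vc=[16]
11: 0x79 (blk 30, set 2) → L1-HIT  vc=[16]
12: 0x7a (blk 30, set 2) → L1-HIT  vc=[16]
13: 0x41 (blk 16, set 0) → VC-HIT  vc=[20]
14: 0x11 (blk 4, set 0) → MISS  vc=[20, 16]
15: 0x23 (blk 8, set 0) → MISS  vc=[20, 16, 4]
16: 0x10 (blk 4, set 0) → VC-HIT  vc=[20, 16, 8]

MISSES = 5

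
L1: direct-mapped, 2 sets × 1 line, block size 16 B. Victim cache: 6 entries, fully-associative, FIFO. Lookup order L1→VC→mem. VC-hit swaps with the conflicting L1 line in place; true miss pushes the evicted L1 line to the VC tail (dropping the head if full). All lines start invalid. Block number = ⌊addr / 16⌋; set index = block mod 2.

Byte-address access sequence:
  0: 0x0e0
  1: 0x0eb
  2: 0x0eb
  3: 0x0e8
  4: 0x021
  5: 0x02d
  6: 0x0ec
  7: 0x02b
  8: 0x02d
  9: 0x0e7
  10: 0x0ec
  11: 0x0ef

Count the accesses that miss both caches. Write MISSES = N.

MISSES = 2

#0 0xe0→b14/s0 MISS; vc=[]
#1 0xeb→b14/s0 L1-HIT; vc=[]
#2 0xeb→b14/s0 L1-HIT; vc=[]
#3 0xe8→b14/s0 L1-HIT; vc=[]
#4 0x21→b2/s0 MISS; vc=[14]
#5 0x2d→b2/s0 L1-HIT; vc=[14]
#6 0xec→b14/s0 VC-HIT; vc=[2]
#7 0x2b→b2/s0 VC-HIT; vc=[14]
#8 0x2d→b2/s0 L1-HIT; vc=[14]
#9 0xe7→b14/s0 VC-HIT; vc=[2]
#10 0xec→b14/s0 L1-HIT; vc=[2]
#11 0xef→b14/s0 L1-HIT; vc=[2]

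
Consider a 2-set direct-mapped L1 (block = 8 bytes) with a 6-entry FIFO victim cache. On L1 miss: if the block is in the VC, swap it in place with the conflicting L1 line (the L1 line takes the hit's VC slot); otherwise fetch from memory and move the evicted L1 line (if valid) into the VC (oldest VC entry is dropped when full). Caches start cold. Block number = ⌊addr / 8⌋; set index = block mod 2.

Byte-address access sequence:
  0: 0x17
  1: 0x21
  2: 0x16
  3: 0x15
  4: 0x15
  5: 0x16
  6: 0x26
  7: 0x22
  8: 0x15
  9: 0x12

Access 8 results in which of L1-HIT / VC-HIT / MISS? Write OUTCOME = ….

#0 0x17→b2/s0 MISS; vc=[]
#1 0x21→b4/s0 MISS; vc=[2]
#2 0x16→b2/s0 VC-HIT; vc=[4]
#3 0x15→b2/s0 L1-HIT; vc=[4]
#4 0x15→b2/s0 L1-HIT; vc=[4]
#5 0x16→b2/s0 L1-HIT; vc=[4]
#6 0x26→b4/s0 VC-HIT; vc=[2]
#7 0x22→b4/s0 L1-HIT; vc=[2]
#8 0x15→b2/s0 VC-HIT; vc=[4]
#9 0x12→b2/s0 L1-HIT; vc=[4]

OUTCOME = VC-HIT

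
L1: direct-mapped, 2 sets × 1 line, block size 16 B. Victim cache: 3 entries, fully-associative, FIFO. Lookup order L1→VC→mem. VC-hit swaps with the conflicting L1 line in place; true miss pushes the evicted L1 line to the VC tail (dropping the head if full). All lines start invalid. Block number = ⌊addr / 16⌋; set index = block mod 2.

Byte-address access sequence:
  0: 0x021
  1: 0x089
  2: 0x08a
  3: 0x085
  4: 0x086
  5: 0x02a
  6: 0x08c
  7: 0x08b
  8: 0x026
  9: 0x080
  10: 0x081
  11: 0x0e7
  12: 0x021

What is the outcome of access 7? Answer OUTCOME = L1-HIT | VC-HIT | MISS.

#0 0x21→b2/s0 MISS; vc=[]
#1 0x89→b8/s0 MISS; vc=[2]
#2 0x8a→b8/s0 L1-HIT; vc=[2]
#3 0x85→b8/s0 L1-HIT; vc=[2]
#4 0x86→b8/s0 L1-HIT; vc=[2]
#5 0x2a→b2/s0 VC-HIT; vc=[8]
#6 0x8c→b8/s0 VC-HIT; vc=[2]
#7 0x8b→b8/s0 L1-HIT; vc=[2]
#8 0x26→b2/s0 VC-HIT; vc=[8]
#9 0x80→b8/s0 VC-HIT; vc=[2]
#10 0x81→b8/s0 L1-HIT; vc=[2]
#11 0xe7→b14/s0 MISS; vc=[2,8]
#12 0x21→b2/s0 VC-HIT; vc=[14,8]

OUTCOME = L1-HIT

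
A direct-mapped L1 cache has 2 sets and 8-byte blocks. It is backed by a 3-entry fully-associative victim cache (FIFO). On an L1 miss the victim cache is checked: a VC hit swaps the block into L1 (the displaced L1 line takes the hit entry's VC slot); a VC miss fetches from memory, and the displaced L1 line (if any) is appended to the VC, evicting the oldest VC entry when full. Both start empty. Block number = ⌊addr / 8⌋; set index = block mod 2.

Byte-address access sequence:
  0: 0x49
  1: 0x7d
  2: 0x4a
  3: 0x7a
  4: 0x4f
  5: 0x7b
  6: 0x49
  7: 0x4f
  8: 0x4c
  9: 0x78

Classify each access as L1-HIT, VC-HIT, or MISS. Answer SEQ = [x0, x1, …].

  [0] addr=0x49 blk=9 s=1: MISS | VC []
  [1] addr=0x7d blk=15 s=1: MISS | VC [9]
  [2] addr=0x4a blk=9 s=1: VC-HIT | VC [15]
  [3] addr=0x7a blk=15 s=1: VC-HIT | VC [9]
  [4] addr=0x4f blk=9 s=1: VC-HIT | VC [15]
  [5] addr=0x7b blk=15 s=1: VC-HIT | VC [9]
  [6] addr=0x49 blk=9 s=1: VC-HIT | VC [15]
  [7] addr=0x4f blk=9 s=1: L1-HIT | VC [15]
  [8] addr=0x4c blk=9 s=1: L1-HIT | VC [15]
  [9] addr=0x78 blk=15 s=1: VC-HIT | VC [9]

SEQ = [MISS, MISS, VC-HIT, VC-HIT, VC-HIT, VC-HIT, VC-HIT, L1-HIT, L1-HIT, VC-HIT]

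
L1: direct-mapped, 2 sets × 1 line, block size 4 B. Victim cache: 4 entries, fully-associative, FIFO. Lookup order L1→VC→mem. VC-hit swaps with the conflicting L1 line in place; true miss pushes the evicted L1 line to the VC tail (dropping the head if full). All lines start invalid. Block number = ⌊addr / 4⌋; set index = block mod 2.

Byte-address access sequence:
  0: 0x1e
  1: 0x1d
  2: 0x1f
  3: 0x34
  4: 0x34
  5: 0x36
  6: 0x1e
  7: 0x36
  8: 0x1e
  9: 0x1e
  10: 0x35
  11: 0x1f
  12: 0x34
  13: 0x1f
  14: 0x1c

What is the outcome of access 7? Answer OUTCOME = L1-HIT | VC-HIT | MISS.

#0 0x1e→b7/s1 MISS; vc=[]
#1 0x1d→b7/s1 L1-HIT; vc=[]
#2 0x1f→b7/s1 L1-HIT; vc=[]
#3 0x34→b13/s1 MISS; vc=[7]
#4 0x34→b13/s1 L1-HIT; vc=[7]
#5 0x36→b13/s1 L1-HIT; vc=[7]
#6 0x1e→b7/s1 VC-HIT; vc=[13]
#7 0x36→b13/s1 VC-HIT; vc=[7]
#8 0x1e→b7/s1 VC-HIT; vc=[13]
#9 0x1e→b7/s1 L1-HIT; vc=[13]
#10 0x35→b13/s1 VC-HIT; vc=[7]
#11 0x1f→b7/s1 VC-HIT; vc=[13]
#12 0x34→b13/s1 VC-HIT; vc=[7]
#13 0x1f→b7/s1 VC-HIT; vc=[13]
#14 0x1c→b7/s1 L1-HIT; vc=[13]

OUTCOME = VC-HIT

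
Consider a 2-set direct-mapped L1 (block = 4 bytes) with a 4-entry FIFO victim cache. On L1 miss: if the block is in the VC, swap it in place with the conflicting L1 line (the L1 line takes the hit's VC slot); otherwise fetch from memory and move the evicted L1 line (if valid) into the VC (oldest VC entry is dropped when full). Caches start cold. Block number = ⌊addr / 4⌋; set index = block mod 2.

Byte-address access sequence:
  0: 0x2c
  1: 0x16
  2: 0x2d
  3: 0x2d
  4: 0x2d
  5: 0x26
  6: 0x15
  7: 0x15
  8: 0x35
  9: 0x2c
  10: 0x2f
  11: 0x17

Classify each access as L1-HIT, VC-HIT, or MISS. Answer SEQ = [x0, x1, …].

0: 0x2c (blk 11, set 1) → MISS  vc=[]
1: 0x16 (blk 5, set 1) → MISS  vc=[11]
2: 0x2d (blk 11, set 1) → VC-HIT  vc=[5]
3: 0x2d (blk 11, set 1) → L1-HIT  vc=[5]
4: 0x2d (blk 11, set 1) → L1-HIT  vc=[5]
5: 0x26 (blk 9, set 1) → MISS  vc=[5, 11]
6: 0x15 (blk 5, set 1) → VC-HIT  vc=[9, 11]
7: 0x15 (blk 5, set 1) → L1-HIT  vc=[9, 11]
8: 0x35 (blk 13, set 1) → MISS  vc=[9, 11, 5]
9: 0x2c (blk 11, set 1) → VC-HIT  vc=[9, 13, 5]
10: 0x2f (blk 11, set 1) → L1-HIT  vc=[9, 13, 5]
11: 0x17 (blk 5, set 1) → VC-HIT  vc=[9, 13, 11]

SEQ = [MISS, MISS, VC-HIT, L1-HIT, L1-HIT, MISS, VC-HIT, L1-HIT, MISS, VC-HIT, L1-HIT, VC-HIT]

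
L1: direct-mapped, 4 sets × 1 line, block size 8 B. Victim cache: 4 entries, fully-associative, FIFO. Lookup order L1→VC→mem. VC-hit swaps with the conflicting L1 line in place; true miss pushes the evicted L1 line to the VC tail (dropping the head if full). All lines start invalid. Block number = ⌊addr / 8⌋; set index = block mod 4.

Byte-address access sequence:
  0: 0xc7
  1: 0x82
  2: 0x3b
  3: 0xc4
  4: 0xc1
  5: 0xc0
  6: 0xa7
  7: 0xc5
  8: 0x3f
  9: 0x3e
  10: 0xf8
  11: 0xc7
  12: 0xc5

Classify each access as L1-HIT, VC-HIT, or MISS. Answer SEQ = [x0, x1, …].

  [0] addr=0xc7 blk=24 s=0: MISS | VC []
  [1] addr=0x82 blk=16 s=0: MISS | VC [24]
  [2] addr=0x3b blk=7 s=3: MISS | VC [24]
  [3] addr=0xc4 blk=24 s=0: VC-HIT | VC [16]
  [4] addr=0xc1 blk=24 s=0: L1-HIT | VC [16]
  [5] addr=0xc0 blk=24 s=0: L1-HIT | VC [16]
  [6] addr=0xa7 blk=20 s=0: MISS | VC [16, 24]
  [7] addr=0xc5 blk=24 s=0: VC-HIT | VC [16, 20]
  [8] addr=0x3f blk=7 s=3: L1-HIT | VC [16, 20]
  [9] addr=0x3e blk=7 s=3: L1-HIT | VC [16, 20]
  [10] addr=0xf8 blk=31 s=3: MISS | VC [16, 20, 7]
  [11] addr=0xc7 blk=24 s=0: L1-HIT | VC [16, 20, 7]
  [12] addr=0xc5 blk=24 s=0: L1-HIT | VC [16, 20, 7]

SEQ = [MISS, MISS, MISS, VC-HIT, L1-HIT, L1-HIT, MISS, VC-HIT, L1-HIT, L1-HIT, MISS, L1-HIT, L1-HIT]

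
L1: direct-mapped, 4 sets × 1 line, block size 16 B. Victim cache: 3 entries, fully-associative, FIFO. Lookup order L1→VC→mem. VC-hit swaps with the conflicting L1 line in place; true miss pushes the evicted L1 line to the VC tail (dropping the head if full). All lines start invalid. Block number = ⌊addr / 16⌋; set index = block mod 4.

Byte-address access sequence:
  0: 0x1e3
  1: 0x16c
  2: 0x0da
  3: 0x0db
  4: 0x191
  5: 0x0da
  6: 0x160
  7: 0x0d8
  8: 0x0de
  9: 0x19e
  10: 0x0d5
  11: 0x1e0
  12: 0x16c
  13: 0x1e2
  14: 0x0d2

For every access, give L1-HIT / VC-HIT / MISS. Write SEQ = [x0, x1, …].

  [0] addr=0x1e3 blk=30 s=2: MISS | VC []
  [1] addr=0x16c blk=22 s=2: MISS | VC [30]
  [2] addr=0xda blk=13 s=1: MISS | VC [30]
  [3] addr=0xdb blk=13 s=1: L1-HIT | VC [30]
  [4] addr=0x191 blk=25 s=1: MISS | VC [30, 13]
  [5] addr=0xda blk=13 s=1: VC-HIT | VC [30, 25]
  [6] addr=0x160 blk=22 s=2: L1-HIT | VC [30, 25]
  [7] addr=0xd8 blk=13 s=1: L1-HIT | VC [30, 25]
  [8] addr=0xde blk=13 s=1: L1-HIT | VC [30, 25]
  [9] addr=0x19e blk=25 s=1: VC-HIT | VC [30, 13]
  [10] addr=0xd5 blk=13 s=1: VC-HIT | VC [30, 25]
  [11] addr=0x1e0 blk=30 s=2: VC-HIT | VC [22, 25]
  [12] addr=0x16c blk=22 s=2: VC-HIT | VC [30, 25]
  [13] addr=0x1e2 blk=30 s=2: VC-HIT | VC [22, 25]
  [14] addr=0xd2 blk=13 s=1: L1-HIT | VC [22, 25]

SEQ = [MISS, MISS, MISS, L1-HIT, MISS, VC-HIT, L1-HIT, L1-HIT, L1-HIT, VC-HIT, VC-HIT, VC-HIT, VC-HIT, VC-HIT, L1-HIT]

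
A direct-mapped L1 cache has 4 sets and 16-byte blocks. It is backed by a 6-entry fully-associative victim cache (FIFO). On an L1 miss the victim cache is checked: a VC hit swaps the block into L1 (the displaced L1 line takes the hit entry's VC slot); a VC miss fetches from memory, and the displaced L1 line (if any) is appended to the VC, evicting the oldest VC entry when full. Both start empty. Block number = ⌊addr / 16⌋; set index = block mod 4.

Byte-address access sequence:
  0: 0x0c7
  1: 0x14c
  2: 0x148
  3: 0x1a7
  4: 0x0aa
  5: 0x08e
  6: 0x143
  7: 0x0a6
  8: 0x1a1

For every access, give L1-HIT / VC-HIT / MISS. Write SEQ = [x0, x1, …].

SEQ = [MISS, MISS, L1-HIT, MISS, MISS, MISS, VC-HIT, L1-HIT, VC-HIT]

#0 0xc7→b12/s0 MISS; vc=[]
#1 0x14c→b20/s0 MISS; vc=[12]
#2 0x148→b20/s0 L1-HIT; vc=[12]
#3 0x1a7→b26/s2 MISS; vc=[12]
#4 0xaa→b10/s2 MISS; vc=[12,26]
#5 0x8e→b8/s0 MISS; vc=[12,26,20]
#6 0x143→b20/s0 VC-HIT; vc=[12,26,8]
#7 0xa6→b10/s2 L1-HIT; vc=[12,26,8]
#8 0x1a1→b26/s2 VC-HIT; vc=[12,10,8]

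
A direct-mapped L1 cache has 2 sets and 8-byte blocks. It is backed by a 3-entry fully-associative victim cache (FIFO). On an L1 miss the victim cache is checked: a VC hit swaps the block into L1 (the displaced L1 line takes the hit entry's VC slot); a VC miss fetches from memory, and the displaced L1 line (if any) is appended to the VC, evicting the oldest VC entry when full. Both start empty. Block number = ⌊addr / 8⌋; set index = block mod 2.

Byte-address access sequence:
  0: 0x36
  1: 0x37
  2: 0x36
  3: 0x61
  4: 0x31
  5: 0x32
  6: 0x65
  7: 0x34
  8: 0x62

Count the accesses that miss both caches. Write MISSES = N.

  [0] addr=0x36 blk=6 s=0: MISS | VC []
  [1] addr=0x37 blk=6 s=0: L1-HIT | VC []
  [2] addr=0x36 blk=6 s=0: L1-HIT | VC []
  [3] addr=0x61 blk=12 s=0: MISS | VC [6]
  [4] addr=0x31 blk=6 s=0: VC-HIT | VC [12]
  [5] addr=0x32 blk=6 s=0: L1-HIT | VC [12]
  [6] addr=0x65 blk=12 s=0: VC-HIT | VC [6]
  [7] addr=0x34 blk=6 s=0: VC-HIT | VC [12]
  [8] addr=0x62 blk=12 s=0: VC-HIT | VC [6]

MISSES = 2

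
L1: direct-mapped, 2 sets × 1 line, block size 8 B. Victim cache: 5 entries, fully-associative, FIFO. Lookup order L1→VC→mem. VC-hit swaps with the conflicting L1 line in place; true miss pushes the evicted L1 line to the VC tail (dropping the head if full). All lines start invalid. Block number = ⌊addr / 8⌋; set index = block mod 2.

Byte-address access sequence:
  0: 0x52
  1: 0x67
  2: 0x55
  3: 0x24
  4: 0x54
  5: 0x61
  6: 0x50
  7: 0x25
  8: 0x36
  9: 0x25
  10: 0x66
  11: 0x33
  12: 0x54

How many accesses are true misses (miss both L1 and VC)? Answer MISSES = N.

MISSES = 4

0: 0x52 (blk 10, set 0) → MISS  vc=[]
1: 0x67 (blk 12, set 0) → MISS  vc=[10]
2: 0x55 (blk 10, set 0) → VC-HIT  vc=[12]
3: 0x24 (blk 4, set 0) → MISS  vc=[12, 10]
4: 0x54 (blk 10, set 0) → VC-HIT  vc=[12, 4]
5: 0x61 (blk 12, set 0) → VC-HIT  vc=[10, 4]
6: 0x50 (blk 10, set 0) → VC-HIT  vc=[12, 4]
7: 0x25 (blk 4, set 0) → VC-HIT  vc=[12, 10]
8: 0x36 (blk 6, set 0) → MISS  vc=[12, 10, 4]
9: 0x25 (blk 4, set 0) → VC-HIT  vc=[12, 10, 6]
10: 0x66 (blk 12, set 0) → VC-HIT  vc=[4, 10, 6]
11: 0x33 (blk 6, set 0) → VC-HIT  vc=[4, 10, 12]
12: 0x54 (blk 10, set 0) → VC-HIT  vc=[4, 6, 12]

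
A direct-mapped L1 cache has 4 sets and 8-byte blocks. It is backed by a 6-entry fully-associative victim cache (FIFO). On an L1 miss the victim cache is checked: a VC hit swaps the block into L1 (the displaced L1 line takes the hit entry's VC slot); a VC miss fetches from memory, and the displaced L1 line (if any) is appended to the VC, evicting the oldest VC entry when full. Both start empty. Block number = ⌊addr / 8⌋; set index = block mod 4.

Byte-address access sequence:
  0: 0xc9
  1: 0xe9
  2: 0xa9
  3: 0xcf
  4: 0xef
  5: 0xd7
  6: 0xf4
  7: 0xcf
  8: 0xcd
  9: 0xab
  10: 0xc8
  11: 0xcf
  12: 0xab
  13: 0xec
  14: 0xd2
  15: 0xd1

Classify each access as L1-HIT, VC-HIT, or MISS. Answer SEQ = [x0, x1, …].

0: 0xc9 (blk 25, set 1) → MISS  vc=[]
1: 0xe9 (blk 29, set 1) → MISS  vc=[25]
2: 0xa9 (blk 21, set 1) → MISS  vc=[25, 29]
3: 0xcf (blk 25, set 1) → VC-HIT  vc=[21, 29]
4: 0xef (blk 29, set 1) → VC-HIT  vc=[21, 25]
5: 0xd7 (blk 26, set 2) → MISS  vc=[21, 25]
6: 0xf4 (blk 30, set 2) → MISS  vc=[21, 25, 26]
7: 0xcf (blk 25, set 1) → VC-HIT  vc=[21, 29, 26]
8: 0xcd (blk 25, set 1) → L1-HIT  vc=[21, 29, 26]
9: 0xab (blk 21, set 1) → VC-HIT  vc=[25, 29, 26]
10: 0xc8 (blk 25, set 1) → VC-HIT  vc=[21, 29, 26]
11: 0xcf (blk 25, set 1) → L1-HIT  vc=[21, 29, 26]
12: 0xab (blk 21, set 1) → VC-HIT  vc=[25, 29, 26]
13: 0xec (blk 29, set 1) → VC-HIT  vc=[25, 21, 26]
14: 0xd2 (blk 26, set 2) → VC-HIT  vc=[25, 21, 30]
15: 0xd1 (blk 26, set 2) → L1-HIT  vc=[25, 21, 30]

SEQ = [MISS, MISS, MISS, VC-HIT, VC-HIT, MISS, MISS, VC-HIT, L1-HIT, VC-HIT, VC-HIT, L1-HIT, VC-HIT, VC-HIT, VC-HIT, L1-HIT]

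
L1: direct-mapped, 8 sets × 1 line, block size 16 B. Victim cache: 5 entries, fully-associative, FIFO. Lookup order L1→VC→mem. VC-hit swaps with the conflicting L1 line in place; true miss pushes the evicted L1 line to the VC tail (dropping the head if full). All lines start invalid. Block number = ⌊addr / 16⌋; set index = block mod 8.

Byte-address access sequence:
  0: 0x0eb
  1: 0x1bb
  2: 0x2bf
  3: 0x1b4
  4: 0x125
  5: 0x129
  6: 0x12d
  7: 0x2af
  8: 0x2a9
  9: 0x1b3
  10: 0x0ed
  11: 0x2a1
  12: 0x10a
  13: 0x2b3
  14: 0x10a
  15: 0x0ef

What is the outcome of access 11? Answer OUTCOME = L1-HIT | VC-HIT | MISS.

OUTCOME = L1-HIT

#0 0xeb→b14/s6 MISS; vc=[]
#1 0x1bb→b27/s3 MISS; vc=[]
#2 0x2bf→b43/s3 MISS; vc=[27]
#3 0x1b4→b27/s3 VC-HIT; vc=[43]
#4 0x125→b18/s2 MISS; vc=[43]
#5 0x129→b18/s2 L1-HIT; vc=[43]
#6 0x12d→b18/s2 L1-HIT; vc=[43]
#7 0x2af→b42/s2 MISS; vc=[43,18]
#8 0x2a9→b42/s2 L1-HIT; vc=[43,18]
#9 0x1b3→b27/s3 L1-HIT; vc=[43,18]
#10 0xed→b14/s6 L1-HIT; vc=[43,18]
#11 0x2a1→b42/s2 L1-HIT; vc=[43,18]
#12 0x10a→b16/s0 MISS; vc=[43,18]
#13 0x2b3→b43/s3 VC-HIT; vc=[27,18]
#14 0x10a→b16/s0 L1-HIT; vc=[27,18]
#15 0xef→b14/s6 L1-HIT; vc=[27,18]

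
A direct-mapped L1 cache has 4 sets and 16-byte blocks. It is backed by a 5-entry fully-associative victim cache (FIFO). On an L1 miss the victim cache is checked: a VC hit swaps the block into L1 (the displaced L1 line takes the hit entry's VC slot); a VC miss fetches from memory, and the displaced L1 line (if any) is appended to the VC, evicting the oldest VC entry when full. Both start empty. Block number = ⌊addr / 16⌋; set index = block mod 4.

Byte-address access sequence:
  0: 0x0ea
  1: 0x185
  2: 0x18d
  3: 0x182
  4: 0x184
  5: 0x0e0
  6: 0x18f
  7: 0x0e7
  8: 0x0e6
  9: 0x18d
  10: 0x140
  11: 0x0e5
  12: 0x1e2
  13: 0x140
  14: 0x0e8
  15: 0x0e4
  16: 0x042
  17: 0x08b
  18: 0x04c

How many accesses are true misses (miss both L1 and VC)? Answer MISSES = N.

MISSES = 6

#0 0xea→b14/s2 MISS; vc=[]
#1 0x185→b24/s0 MISS; vc=[]
#2 0x18d→b24/s0 L1-HIT; vc=[]
#3 0x182→b24/s0 L1-HIT; vc=[]
#4 0x184→b24/s0 L1-HIT; vc=[]
#5 0xe0→b14/s2 L1-HIT; vc=[]
#6 0x18f→b24/s0 L1-HIT; vc=[]
#7 0xe7→b14/s2 L1-HIT; vc=[]
#8 0xe6→b14/s2 L1-HIT; vc=[]
#9 0x18d→b24/s0 L1-HIT; vc=[]
#10 0x140→b20/s0 MISS; vc=[24]
#11 0xe5→b14/s2 L1-HIT; vc=[24]
#12 0x1e2→b30/s2 MISS; vc=[24,14]
#13 0x140→b20/s0 L1-HIT; vc=[24,14]
#14 0xe8→b14/s2 VC-HIT; vc=[24,30]
#15 0xe4→b14/s2 L1-HIT; vc=[24,30]
#16 0x42→b4/s0 MISS; vc=[24,30,20]
#17 0x8b→b8/s0 MISS; vc=[24,30,20,4]
#18 0x4c→b4/s0 VC-HIT; vc=[24,30,20,8]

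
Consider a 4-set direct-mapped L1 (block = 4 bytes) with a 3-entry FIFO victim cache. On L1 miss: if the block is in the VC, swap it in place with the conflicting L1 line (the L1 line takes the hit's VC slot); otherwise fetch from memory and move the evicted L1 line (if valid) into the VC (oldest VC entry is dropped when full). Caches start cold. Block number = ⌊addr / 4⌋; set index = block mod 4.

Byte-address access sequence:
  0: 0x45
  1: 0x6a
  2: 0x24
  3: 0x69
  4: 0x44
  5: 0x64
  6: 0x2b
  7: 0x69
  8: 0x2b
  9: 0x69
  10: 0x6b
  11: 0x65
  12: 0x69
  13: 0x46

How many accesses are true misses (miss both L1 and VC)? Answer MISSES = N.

#0 0x45→b17/s1 MISS; vc=[]
#1 0x6a→b26/s2 MISS; vc=[]
#2 0x24→b9/s1 MISS; vc=[17]
#3 0x69→b26/s2 L1-HIT; vc=[17]
#4 0x44→b17/s1 VC-HIT; vc=[9]
#5 0x64→b25/s1 MISS; vc=[9,17]
#6 0x2b→b10/s2 MISS; vc=[9,17,26]
#7 0x69→b26/s2 VC-HIT; vc=[9,17,10]
#8 0x2b→b10/s2 VC-HIT; vc=[9,17,26]
#9 0x69→b26/s2 VC-HIT; vc=[9,17,10]
#10 0x6b→b26/s2 L1-HIT; vc=[9,17,10]
#11 0x65→b25/s1 L1-HIT; vc=[9,17,10]
#12 0x69→b26/s2 L1-HIT; vc=[9,17,10]
#13 0x46→b17/s1 VC-HIT; vc=[9,25,10]

MISSES = 5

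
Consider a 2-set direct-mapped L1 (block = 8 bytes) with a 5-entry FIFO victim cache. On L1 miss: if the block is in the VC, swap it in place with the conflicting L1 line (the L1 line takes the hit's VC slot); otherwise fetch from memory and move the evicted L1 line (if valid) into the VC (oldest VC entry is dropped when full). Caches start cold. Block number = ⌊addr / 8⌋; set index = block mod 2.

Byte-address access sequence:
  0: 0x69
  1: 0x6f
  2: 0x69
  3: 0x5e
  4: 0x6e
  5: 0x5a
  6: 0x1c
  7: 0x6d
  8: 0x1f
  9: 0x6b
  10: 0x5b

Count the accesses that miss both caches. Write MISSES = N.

MISSES = 3

0: 0x69 (blk 13, set 1) → MISS  vc=[]
1: 0x6f (blk 13, set 1) → L1-HIT  vc=[]
2: 0x69 (blk 13, set 1) → L1-HIT  vc=[]
3: 0x5e (blk 11, set 1) → MISS  vc=[13]
4: 0x6e (blk 13, set 1) → VC-HIT  vc=[11]
5: 0x5a (blk 11, set 1) → VC-HIT  vc=[13]
6: 0x1c (blk 3, set 1) → MISS  vc=[13, 11]
7: 0x6d (blk 13, set 1) → VC-HIT  vc=[3, 11]
8: 0x1f (blk 3, set 1) → VC-HIT  vc=[13, 11]
9: 0x6b (blk 13, set 1) → VC-HIT  vc=[3, 11]
10: 0x5b (blk 11, set 1) → VC-HIT  vc=[3, 13]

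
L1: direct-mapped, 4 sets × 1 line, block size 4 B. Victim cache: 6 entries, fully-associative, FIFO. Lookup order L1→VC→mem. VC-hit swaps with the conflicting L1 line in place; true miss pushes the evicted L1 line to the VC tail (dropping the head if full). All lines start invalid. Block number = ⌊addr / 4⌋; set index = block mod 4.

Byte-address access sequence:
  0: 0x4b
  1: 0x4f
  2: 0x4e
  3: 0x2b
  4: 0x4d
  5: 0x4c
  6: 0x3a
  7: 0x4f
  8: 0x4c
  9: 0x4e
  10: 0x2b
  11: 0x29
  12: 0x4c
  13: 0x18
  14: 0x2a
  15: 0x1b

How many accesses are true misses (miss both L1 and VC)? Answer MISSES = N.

MISSES = 5

#0 0x4b→b18/s2 MISS; vc=[]
#1 0x4f→b19/s3 MISS; vc=[]
#2 0x4e→b19/s3 L1-HIT; vc=[]
#3 0x2b→b10/s2 MISS; vc=[18]
#4 0x4d→b19/s3 L1-HIT; vc=[18]
#5 0x4c→b19/s3 L1-HIT; vc=[18]
#6 0x3a→b14/s2 MISS; vc=[18,10]
#7 0x4f→b19/s3 L1-HIT; vc=[18,10]
#8 0x4c→b19/s3 L1-HIT; vc=[18,10]
#9 0x4e→b19/s3 L1-HIT; vc=[18,10]
#10 0x2b→b10/s2 VC-HIT; vc=[18,14]
#11 0x29→b10/s2 L1-HIT; vc=[18,14]
#12 0x4c→b19/s3 L1-HIT; vc=[18,14]
#13 0x18→b6/s2 MISS; vc=[18,14,10]
#14 0x2a→b10/s2 VC-HIT; vc=[18,14,6]
#15 0x1b→b6/s2 VC-HIT; vc=[18,14,10]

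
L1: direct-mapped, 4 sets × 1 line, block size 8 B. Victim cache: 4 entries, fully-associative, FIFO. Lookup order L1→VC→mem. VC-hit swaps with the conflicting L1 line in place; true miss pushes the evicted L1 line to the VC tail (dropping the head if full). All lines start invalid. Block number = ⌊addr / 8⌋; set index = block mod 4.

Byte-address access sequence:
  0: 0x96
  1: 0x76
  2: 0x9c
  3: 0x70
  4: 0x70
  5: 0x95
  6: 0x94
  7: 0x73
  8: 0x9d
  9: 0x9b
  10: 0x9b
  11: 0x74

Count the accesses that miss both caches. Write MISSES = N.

MISSES = 3

0: 0x96 (blk 18, set 2) → MISS  vc=[]
1: 0x76 (blk 14, set 2) → MISS  vc=[18]
2: 0x9c (blk 19, set 3) → MISS  vc=[18]
3: 0x70 (blk 14, set 2) → L1-HIT  vc=[18]
4: 0x70 (blk 14, set 2) → L1-HIT  vc=[18]
5: 0x95 (blk 18, set 2) → VC-HIT  vc=[14]
6: 0x94 (blk 18, set 2) → L1-HIT  vc=[14]
7: 0x73 (blk 14, set 2) → VC-HIT  vc=[18]
8: 0x9d (blk 19, set 3) → L1-HIT  vc=[18]
9: 0x9b (blk 19, set 3) → L1-HIT  vc=[18]
10: 0x9b (blk 19, set 3) → L1-HIT  vc=[18]
11: 0x74 (blk 14, set 2) → L1-HIT  vc=[18]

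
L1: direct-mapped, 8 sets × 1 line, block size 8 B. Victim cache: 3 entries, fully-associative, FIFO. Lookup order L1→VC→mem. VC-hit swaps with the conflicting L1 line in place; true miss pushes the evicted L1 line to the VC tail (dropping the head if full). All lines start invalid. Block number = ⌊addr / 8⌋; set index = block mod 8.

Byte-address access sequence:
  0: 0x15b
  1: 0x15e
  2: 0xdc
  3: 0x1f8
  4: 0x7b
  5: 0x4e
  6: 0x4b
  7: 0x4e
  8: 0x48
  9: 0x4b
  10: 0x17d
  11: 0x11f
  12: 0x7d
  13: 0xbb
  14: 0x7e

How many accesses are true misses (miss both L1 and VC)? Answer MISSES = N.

#0 0x15b→b43/s3 MISS; vc=[]
#1 0x15e→b43/s3 L1-HIT; vc=[]
#2 0xdc→b27/s3 MISS; vc=[43]
#3 0x1f8→b63/s7 MISS; vc=[43]
#4 0x7b→b15/s7 MISS; vc=[43,63]
#5 0x4e→b9/s1 MISS; vc=[43,63]
#6 0x4b→b9/s1 L1-HIT; vc=[43,63]
#7 0x4e→b9/s1 L1-HIT; vc=[43,63]
#8 0x48→b9/s1 L1-HIT; vc=[43,63]
#9 0x4b→b9/s1 L1-HIT; vc=[43,63]
#10 0x17d→b47/s7 MISS; vc=[43,63,15]
#11 0x11f→b35/s3 MISS; vc=[63,15,27]
#12 0x7d→b15/s7 VC-HIT; vc=[63,47,27]
#13 0xbb→b23/s7 MISS; vc=[47,27,15]
#14 0x7e→b15/s7 VC-HIT; vc=[47,27,23]

MISSES = 8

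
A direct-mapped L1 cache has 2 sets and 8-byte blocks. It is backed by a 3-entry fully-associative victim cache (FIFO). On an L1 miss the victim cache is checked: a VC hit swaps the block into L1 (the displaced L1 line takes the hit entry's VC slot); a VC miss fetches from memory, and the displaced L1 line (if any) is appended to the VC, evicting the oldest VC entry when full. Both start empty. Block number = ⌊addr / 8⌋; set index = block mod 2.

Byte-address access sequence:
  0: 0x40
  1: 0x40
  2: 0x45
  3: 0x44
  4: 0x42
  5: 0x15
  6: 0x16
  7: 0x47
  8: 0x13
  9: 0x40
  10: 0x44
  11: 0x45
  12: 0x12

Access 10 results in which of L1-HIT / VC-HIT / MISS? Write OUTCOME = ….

  [0] addr=0x40 blk=8 s=0: MISS | VC []
  [1] addr=0x40 blk=8 s=0: L1-HIT | VC []
  [2] addr=0x45 blk=8 s=0: L1-HIT | VC []
  [3] addr=0x44 blk=8 s=0: L1-HIT | VC []
  [4] addr=0x42 blk=8 s=0: L1-HIT | VC []
  [5] addr=0x15 blk=2 s=0: MISS | VC [8]
  [6] addr=0x16 blk=2 s=0: L1-HIT | VC [8]
  [7] addr=0x47 blk=8 s=0: VC-HIT | VC [2]
  [8] addr=0x13 blk=2 s=0: VC-HIT | VC [8]
  [9] addr=0x40 blk=8 s=0: VC-HIT | VC [2]
  [10] addr=0x44 blk=8 s=0: L1-HIT | VC [2]
  [11] addr=0x45 blk=8 s=0: L1-HIT | VC [2]
  [12] addr=0x12 blk=2 s=0: VC-HIT | VC [8]

OUTCOME = L1-HIT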